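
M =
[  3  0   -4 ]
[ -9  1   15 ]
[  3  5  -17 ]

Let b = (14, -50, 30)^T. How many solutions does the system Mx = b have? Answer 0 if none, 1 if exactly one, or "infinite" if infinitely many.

1

Row reduce the augmented matrix [M | b].
R2 ← R2 + (3)·R1: [0, 1, 3, -8]
R3 ← R3 − R1: [0, 5, -13, 16]
R3 ← R3 − (5)·R2: [0, 0, -28, 56]
The echelon form has 3 nonzero rows, and every pivot lies in the first 3 columns, so rank(M) = rank([M|b]) = 3.
The system is consistent.
rank = 3 = number of unknowns, so the solution is unique.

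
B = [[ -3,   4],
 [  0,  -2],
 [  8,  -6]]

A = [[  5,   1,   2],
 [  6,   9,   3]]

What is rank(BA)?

First compute BA:
[[  9,  33,   6],
 [-12, -18,  -6],
 [  4, -46,  -2]]
Now row reduce the product.
R2 ← R2 + (4/3)·R1: [0, 26, 2]
R3 ← R3 − (4/9)·R1: [0, -182/3, -14/3]
R3 ← R3 + (7/3)·R2: [0, 0, 0]
2 nonzero rows, so rank(BA) = 2.

2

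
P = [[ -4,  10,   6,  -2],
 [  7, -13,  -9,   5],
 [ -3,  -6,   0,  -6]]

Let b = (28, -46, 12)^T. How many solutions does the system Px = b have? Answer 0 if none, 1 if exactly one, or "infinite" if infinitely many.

Row reduce the augmented matrix [P | b].
R2 ← R2 + (7/4)·R1: [0, 9/2, 3/2, 3/2, 3]
R3 ← R3 − (3/4)·R1: [0, -27/2, -9/2, -9/2, -9]
R3 ← R3 + (3)·R2: [0, 0, 0, 0, 0]
The echelon form has 2 nonzero rows, and every pivot lies in the first 4 columns, so rank(P) = rank([P|b]) = 2.
The system is consistent.
rank = 2 < 4 unknowns, so there are infinitely many solutions.

infinite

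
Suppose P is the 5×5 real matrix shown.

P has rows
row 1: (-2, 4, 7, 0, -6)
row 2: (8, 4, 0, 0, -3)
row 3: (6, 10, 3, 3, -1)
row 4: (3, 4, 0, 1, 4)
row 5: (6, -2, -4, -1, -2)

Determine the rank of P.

4

Row reduce to echelon form.
R2 ← R2 + (4)·R1: [0, 20, 28, 0, -27]
R3 ← R3 + (3)·R1: [0, 22, 24, 3, -19]
R4 ← R4 + (3/2)·R1: [0, 10, 21/2, 1, -5]
R5 ← R5 + (3)·R1: [0, 10, 17, -1, -20]
R3 ← R3 − (11/10)·R2: [0, 0, -34/5, 3, 107/10]
R4 ← R4 − (1/2)·R2: [0, 0, -7/2, 1, 17/2]
R5 ← R5 − (1/2)·R2: [0, 0, 3, -1, -13/2]
R4 ← R4 − (35/68)·R3: [0, 0, 0, -37/68, 407/136]
R5 ← R5 + (15/34)·R3: [0, 0, 0, 11/34, -121/68]
R5 ← R5 + (22/37)·R4: [0, 0, 0, 0, 0]
Echelon form has 4 nonzero rows, so rank(P) = 4.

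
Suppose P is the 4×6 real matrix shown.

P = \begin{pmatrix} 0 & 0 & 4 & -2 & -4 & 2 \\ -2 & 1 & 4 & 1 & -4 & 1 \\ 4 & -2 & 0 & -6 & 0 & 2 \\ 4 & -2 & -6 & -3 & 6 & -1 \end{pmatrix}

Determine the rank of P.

2

Row reduce to echelon form.
Swap R1 ↔ R2
R3 ← R3 + (2)·R1: [0, 0, 8, -4, -8, 4]
R4 ← R4 + (2)·R1: [0, 0, 2, -1, -2, 1]
R3 ← R3 − (2)·R2: [0, 0, 0, 0, 0, 0]
R4 ← R4 − (1/2)·R2: [0, 0, 0, 0, 0, 0]
Echelon form has 2 nonzero rows, so rank(P) = 2.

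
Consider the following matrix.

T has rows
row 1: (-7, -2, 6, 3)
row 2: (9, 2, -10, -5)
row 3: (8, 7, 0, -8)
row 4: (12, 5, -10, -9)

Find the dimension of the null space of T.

Row reduce to echelon form.
R2 ← R2 + (9/7)·R1: [0, -4/7, -16/7, -8/7]
R3 ← R3 + (8/7)·R1: [0, 33/7, 48/7, -32/7]
R4 ← R4 + (12/7)·R1: [0, 11/7, 2/7, -27/7]
R3 ← R3 + (33/4)·R2: [0, 0, -12, -14]
R4 ← R4 + (11/4)·R2: [0, 0, -6, -7]
R4 ← R4 − (1/2)·R3: [0, 0, 0, 0]
3 nonzero rows, so rank(T) = 3.
T has 4 columns; by rank–nullity, nullity = 4 − 3 = 1.

1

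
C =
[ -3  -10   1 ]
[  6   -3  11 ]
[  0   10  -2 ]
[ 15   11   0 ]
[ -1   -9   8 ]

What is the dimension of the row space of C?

3

Row reduce to echelon form.
R2 ← R2 + (2)·R1: [0, -23, 13]
R4 ← R4 + (5)·R1: [0, -39, 5]
R5 ← R5 − (1/3)·R1: [0, -17/3, 23/3]
R3 ← R3 + (10/23)·R2: [0, 0, 84/23]
R4 ← R4 − (39/23)·R2: [0, 0, -392/23]
R5 ← R5 − (17/69)·R2: [0, 0, 308/69]
R4 ← R4 + (14/3)·R3: [0, 0, 0]
R5 ← R5 − (11/9)·R3: [0, 0, 0]
Echelon form has 3 nonzero rows, so rank(C) = 3.
The row space has dimension equal to the rank: 3.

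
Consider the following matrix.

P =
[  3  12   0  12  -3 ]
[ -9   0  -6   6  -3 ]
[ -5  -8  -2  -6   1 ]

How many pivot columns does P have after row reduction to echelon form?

Row reduce to echelon form.
R2 ← R2 + (3)·R1: [0, 36, -6, 42, -12]
R3 ← R3 + (5/3)·R1: [0, 12, -2, 14, -4]
R3 ← R3 − (1/3)·R2: [0, 0, 0, 0, 0]
Echelon form has 2 nonzero rows, so rank(P) = 2.
Each nonzero row contributes one pivot column: 2 pivot columns.

2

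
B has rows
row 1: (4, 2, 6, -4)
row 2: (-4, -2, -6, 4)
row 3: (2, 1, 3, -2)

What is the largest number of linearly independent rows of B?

1

Row reduce to echelon form.
R2 ← R2 + R1: [0, 0, 0, 0]
R3 ← R3 − (1/2)·R1: [0, 0, 0, 0]
Echelon form has 1 nonzero row, so rank(B) = 1.
The rank gives the maximum number of linearly independent rows: 1.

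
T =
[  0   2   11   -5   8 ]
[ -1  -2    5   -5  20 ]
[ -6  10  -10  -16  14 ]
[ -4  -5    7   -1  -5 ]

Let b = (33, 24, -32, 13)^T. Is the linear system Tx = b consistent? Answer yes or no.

Row reduce the augmented matrix [T | b].
Swap R1 ↔ R2
R3 ← R3 − (6)·R1: [0, 22, -40, 14, -106, -176]
R4 ← R4 − (4)·R1: [0, 3, -13, 19, -85, -83]
R3 ← R3 − (11)·R2: [0, 0, -161, 69, -194, -539]
R4 ← R4 − (3/2)·R2: [0, 0, -59/2, 53/2, -97, -265/2]
R4 ← R4 − (59/322)·R3: [0, 0, 0, 97/7, -9894/161, -776/23]
The echelon form has 4 nonzero rows, and every pivot lies in the first 5 columns, so rank(T) = rank([T|b]) = 4.
The system is consistent.

yes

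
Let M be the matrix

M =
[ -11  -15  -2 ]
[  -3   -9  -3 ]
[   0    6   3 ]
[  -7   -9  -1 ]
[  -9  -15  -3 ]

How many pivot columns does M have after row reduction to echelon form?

2

Row reduce to echelon form.
R2 ← R2 − (3/11)·R1: [0, -54/11, -27/11]
R4 ← R4 − (7/11)·R1: [0, 6/11, 3/11]
R5 ← R5 − (9/11)·R1: [0, -30/11, -15/11]
R3 ← R3 + (11/9)·R2: [0, 0, 0]
R4 ← R4 + (1/9)·R2: [0, 0, 0]
R5 ← R5 − (5/9)·R2: [0, 0, 0]
Echelon form has 2 nonzero rows, so rank(M) = 2.
Each nonzero row contributes one pivot column: 2 pivot columns.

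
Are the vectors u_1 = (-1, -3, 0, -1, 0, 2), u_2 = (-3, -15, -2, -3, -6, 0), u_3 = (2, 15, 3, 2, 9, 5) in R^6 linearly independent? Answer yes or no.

no

Form the matrix with these vectors as rows and row reduce.
R2 ← R2 − (3)·R1: [0, -6, -2, 0, -6, -6]
R3 ← R3 + (2)·R1: [0, 9, 3, 0, 9, 9]
R3 ← R3 + (3/2)·R2: [0, 0, 0, 0, 0, 0]
2 nonzero rows, so the 3 vectors span a space of dimension 2.
Since 2 < 3, the vectors are linearly dependent.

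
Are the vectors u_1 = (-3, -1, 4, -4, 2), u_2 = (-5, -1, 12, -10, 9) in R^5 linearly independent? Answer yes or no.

Form the matrix with these vectors as rows and row reduce.
R2 ← R2 − (5/3)·R1: [0, 2/3, 16/3, -10/3, 17/3]
2 nonzero rows, so the 2 vectors span a space of dimension 2.
Since 2 = 2, the vectors are linearly independent.

yes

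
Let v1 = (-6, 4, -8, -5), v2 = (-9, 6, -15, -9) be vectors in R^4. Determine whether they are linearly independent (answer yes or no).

yes

Form the matrix with these vectors as rows and row reduce.
R2 ← R2 − (3/2)·R1: [0, 0, -3, -3/2]
2 nonzero rows, so the 2 vectors span a space of dimension 2.
Since 2 = 2, the vectors are linearly independent.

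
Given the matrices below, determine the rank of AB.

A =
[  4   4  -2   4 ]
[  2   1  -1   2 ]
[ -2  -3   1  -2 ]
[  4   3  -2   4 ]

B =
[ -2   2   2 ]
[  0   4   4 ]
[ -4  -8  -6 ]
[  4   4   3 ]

First compute AB:
[[ 16,  56,  48],
 [  8,  24,  20],
 [ -8, -32, -28],
 [ 16,  52,  44]]
Now row reduce the product.
R2 ← R2 − (1/2)·R1: [0, -4, -4]
R3 ← R3 + (1/2)·R1: [0, -4, -4]
R4 ← R4 − R1: [0, -4, -4]
R3 ← R3 − R2: [0, 0, 0]
R4 ← R4 − R2: [0, 0, 0]
2 nonzero rows, so rank(AB) = 2.

2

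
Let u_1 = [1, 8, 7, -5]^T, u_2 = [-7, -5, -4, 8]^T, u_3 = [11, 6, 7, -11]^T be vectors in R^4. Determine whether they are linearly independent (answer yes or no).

Form the matrix with these vectors as rows and row reduce.
R2 ← R2 + (7)·R1: [0, 51, 45, -27]
R3 ← R3 − (11)·R1: [0, -82, -70, 44]
R3 ← R3 + (82/51)·R2: [0, 0, 40/17, 10/17]
3 nonzero rows, so the 3 vectors span a space of dimension 3.
Since 3 = 3, the vectors are linearly independent.

yes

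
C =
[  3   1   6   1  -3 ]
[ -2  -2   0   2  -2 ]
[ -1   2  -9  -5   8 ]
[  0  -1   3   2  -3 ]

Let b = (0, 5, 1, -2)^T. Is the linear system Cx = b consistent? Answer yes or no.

no

Row reduce the augmented matrix [C | b].
R2 ← R2 + (2/3)·R1: [0, -4/3, 4, 8/3, -4, 5]
R3 ← R3 + (1/3)·R1: [0, 7/3, -7, -14/3, 7, 1]
R3 ← R3 + (7/4)·R2: [0, 0, 0, 0, 0, 39/4]
R4 ← R4 − (3/4)·R2: [0, 0, 0, 0, 0, -23/4]
R4 ← R4 + (23/39)·R3: [0, 0, 0, 0, 0, 0]
The echelon form has 3 nonzero rows; the last pivot sits in the augmented column, so rank(C) = 2 but rank([C|b]) = 3.
Since the ranks differ, the system is inconsistent.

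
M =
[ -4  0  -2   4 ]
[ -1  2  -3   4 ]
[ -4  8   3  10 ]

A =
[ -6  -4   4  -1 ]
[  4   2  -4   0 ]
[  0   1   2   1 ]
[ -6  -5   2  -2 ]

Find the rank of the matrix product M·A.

First compute MA:
[[  0,  -6, -12,  -6],
 [-10, -15, -10, -10],
 [ -4, -15, -22, -13]]
Now row reduce the product.
Swap R1 ↔ R2
R3 ← R3 − (2/5)·R1: [0, -9, -18, -9]
R3 ← R3 − (3/2)·R2: [0, 0, 0, 0]
2 nonzero rows, so rank(MA) = 2.

2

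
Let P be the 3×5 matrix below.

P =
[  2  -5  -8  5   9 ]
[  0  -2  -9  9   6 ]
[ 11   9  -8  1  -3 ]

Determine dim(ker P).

2

Row reduce to echelon form.
R3 ← R3 − (11/2)·R1: [0, 73/2, 36, -53/2, -105/2]
R3 ← R3 + (73/4)·R2: [0, 0, -513/4, 551/4, 57]
3 nonzero rows, so rank(P) = 3.
P has 5 columns; by rank–nullity, nullity = 5 − 3 = 2.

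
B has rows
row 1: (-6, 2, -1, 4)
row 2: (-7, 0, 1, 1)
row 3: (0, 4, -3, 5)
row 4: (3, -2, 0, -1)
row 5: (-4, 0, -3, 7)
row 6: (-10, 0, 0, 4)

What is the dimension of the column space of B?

Row reduce to echelon form.
R2 ← R2 − (7/6)·R1: [0, -7/3, 13/6, -11/3]
R4 ← R4 + (1/2)·R1: [0, -1, -1/2, 1]
R5 ← R5 − (2/3)·R1: [0, -4/3, -7/3, 13/3]
R6 ← R6 − (5/3)·R1: [0, -10/3, 5/3, -8/3]
R3 ← R3 + (12/7)·R2: [0, 0, 5/7, -9/7]
R4 ← R4 − (3/7)·R2: [0, 0, -10/7, 18/7]
R5 ← R5 − (4/7)·R2: [0, 0, -25/7, 45/7]
R6 ← R6 − (10/7)·R2: [0, 0, -10/7, 18/7]
R4 ← R4 + (2)·R3: [0, 0, 0, 0]
R5 ← R5 + (5)·R3: [0, 0, 0, 0]
R6 ← R6 + (2)·R3: [0, 0, 0, 0]
Echelon form has 3 nonzero rows, so rank(B) = 3.
The column space has dimension equal to the rank: 3.

3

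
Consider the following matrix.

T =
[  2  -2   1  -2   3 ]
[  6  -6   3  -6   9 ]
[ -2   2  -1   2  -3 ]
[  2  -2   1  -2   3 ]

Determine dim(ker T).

4

Row reduce to echelon form.
R2 ← R2 − (3)·R1: [0, 0, 0, 0, 0]
R3 ← R3 + R1: [0, 0, 0, 0, 0]
R4 ← R4 − R1: [0, 0, 0, 0, 0]
1 nonzero row, so rank(T) = 1.
T has 5 columns; by rank–nullity, nullity = 5 − 1 = 4.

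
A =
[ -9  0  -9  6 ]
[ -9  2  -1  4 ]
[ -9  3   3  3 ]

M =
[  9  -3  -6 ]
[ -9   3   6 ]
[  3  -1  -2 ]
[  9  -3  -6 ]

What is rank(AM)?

First compute AM:
[[-54,  18,  36],
 [-66,  22,  44],
 [-72,  24,  48]]
Now row reduce the product.
R2 ← R2 − (11/9)·R1: [0, 0, 0]
R3 ← R3 − (4/3)·R1: [0, 0, 0]
1 nonzero row, so rank(AM) = 1.

1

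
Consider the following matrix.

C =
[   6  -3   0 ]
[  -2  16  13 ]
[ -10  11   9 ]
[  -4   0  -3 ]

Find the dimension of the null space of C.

Row reduce to echelon form.
R2 ← R2 + (1/3)·R1: [0, 15, 13]
R3 ← R3 + (5/3)·R1: [0, 6, 9]
R4 ← R4 + (2/3)·R1: [0, -2, -3]
R3 ← R3 − (2/5)·R2: [0, 0, 19/5]
R4 ← R4 + (2/15)·R2: [0, 0, -19/15]
R4 ← R4 + (1/3)·R3: [0, 0, 0]
3 nonzero rows, so rank(C) = 3.
C has 3 columns; by rank–nullity, nullity = 3 − 3 = 0.

0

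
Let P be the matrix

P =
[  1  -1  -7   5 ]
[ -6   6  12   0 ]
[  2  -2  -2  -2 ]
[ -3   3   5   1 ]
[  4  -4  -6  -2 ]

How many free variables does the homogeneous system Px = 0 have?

2

Row reduce to echelon form.
R2 ← R2 + (6)·R1: [0, 0, -30, 30]
R3 ← R3 − (2)·R1: [0, 0, 12, -12]
R4 ← R4 + (3)·R1: [0, 0, -16, 16]
R5 ← R5 − (4)·R1: [0, 0, 22, -22]
R3 ← R3 + (2/5)·R2: [0, 0, 0, 0]
R4 ← R4 − (8/15)·R2: [0, 0, 0, 0]
R5 ← R5 + (11/15)·R2: [0, 0, 0, 0]
2 nonzero rows, so rank(P) = 2.
P has 4 columns; by rank–nullity, nullity = 4 − 2 = 2.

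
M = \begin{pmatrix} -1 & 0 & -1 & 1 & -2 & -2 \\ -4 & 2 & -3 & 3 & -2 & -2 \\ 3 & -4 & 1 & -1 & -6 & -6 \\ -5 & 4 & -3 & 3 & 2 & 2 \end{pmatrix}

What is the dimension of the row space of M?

Row reduce to echelon form.
R2 ← R2 − (4)·R1: [0, 2, 1, -1, 6, 6]
R3 ← R3 + (3)·R1: [0, -4, -2, 2, -12, -12]
R4 ← R4 − (5)·R1: [0, 4, 2, -2, 12, 12]
R3 ← R3 + (2)·R2: [0, 0, 0, 0, 0, 0]
R4 ← R4 − (2)·R2: [0, 0, 0, 0, 0, 0]
Echelon form has 2 nonzero rows, so rank(M) = 2.
The row space has dimension equal to the rank: 2.

2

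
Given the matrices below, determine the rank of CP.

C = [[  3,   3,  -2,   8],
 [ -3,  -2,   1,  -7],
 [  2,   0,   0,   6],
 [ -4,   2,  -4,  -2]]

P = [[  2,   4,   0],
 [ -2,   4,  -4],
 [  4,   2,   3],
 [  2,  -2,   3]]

First compute CP:
[[  8,   4,   6],
 [-12,  -4, -10],
 [ 16,  -4,  18],
 [-32, -12, -26]]
Now row reduce the product.
R2 ← R2 + (3/2)·R1: [0, 2, -1]
R3 ← R3 − (2)·R1: [0, -12, 6]
R4 ← R4 + (4)·R1: [0, 4, -2]
R3 ← R3 + (6)·R2: [0, 0, 0]
R4 ← R4 − (2)·R2: [0, 0, 0]
2 nonzero rows, so rank(CP) = 2.

2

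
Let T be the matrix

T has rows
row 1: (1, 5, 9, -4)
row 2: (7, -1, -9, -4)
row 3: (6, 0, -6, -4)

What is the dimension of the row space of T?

2

Row reduce to echelon form.
R2 ← R2 − (7)·R1: [0, -36, -72, 24]
R3 ← R3 − (6)·R1: [0, -30, -60, 20]
R3 ← R3 − (5/6)·R2: [0, 0, 0, 0]
Echelon form has 2 nonzero rows, so rank(T) = 2.
The row space has dimension equal to the rank: 2.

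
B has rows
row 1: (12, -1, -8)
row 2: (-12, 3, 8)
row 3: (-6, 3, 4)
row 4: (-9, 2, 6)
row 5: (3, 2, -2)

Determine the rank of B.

Row reduce to echelon form.
R2 ← R2 + R1: [0, 2, 0]
R3 ← R3 + (1/2)·R1: [0, 5/2, 0]
R4 ← R4 + (3/4)·R1: [0, 5/4, 0]
R5 ← R5 − (1/4)·R1: [0, 9/4, 0]
R3 ← R3 − (5/4)·R2: [0, 0, 0]
R4 ← R4 − (5/8)·R2: [0, 0, 0]
R5 ← R5 − (9/8)·R2: [0, 0, 0]
Echelon form has 2 nonzero rows, so rank(B) = 2.

2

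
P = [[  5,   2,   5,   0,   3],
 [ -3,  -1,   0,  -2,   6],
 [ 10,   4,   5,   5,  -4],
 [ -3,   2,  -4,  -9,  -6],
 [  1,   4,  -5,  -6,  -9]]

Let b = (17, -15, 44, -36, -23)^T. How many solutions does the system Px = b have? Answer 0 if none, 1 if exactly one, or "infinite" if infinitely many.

Row reduce the augmented matrix [P | b].
R2 ← R2 + (3/5)·R1: [0, 1/5, 3, -2, 39/5, -24/5]
R3 ← R3 − (2)·R1: [0, 0, -5, 5, -10, 10]
R4 ← R4 + (3/5)·R1: [0, 16/5, -1, -9, -21/5, -129/5]
R5 ← R5 − (1/5)·R1: [0, 18/5, -6, -6, -48/5, -132/5]
R4 ← R4 − (16)·R2: [0, 0, -49, 23, -129, 51]
R5 ← R5 − (18)·R2: [0, 0, -60, 30, -150, 60]
R4 ← R4 − (49/5)·R3: [0, 0, 0, -26, -31, -47]
R5 ← R5 − (12)·R3: [0, 0, 0, -30, -30, -60]
R5 ← R5 − (15/13)·R4: [0, 0, 0, 0, 75/13, -75/13]
The echelon form has 5 nonzero rows, and every pivot lies in the first 5 columns, so rank(P) = rank([P|b]) = 5.
The system is consistent.
rank = 5 = number of unknowns, so the solution is unique.

1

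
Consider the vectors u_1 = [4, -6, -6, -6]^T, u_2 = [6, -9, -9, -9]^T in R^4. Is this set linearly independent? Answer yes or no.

Form the matrix with these vectors as rows and row reduce.
R2 ← R2 − (3/2)·R1: [0, 0, 0, 0]
1 nonzero row, so the 2 vectors span a space of dimension 1.
Since 1 < 2, the vectors are linearly dependent.

no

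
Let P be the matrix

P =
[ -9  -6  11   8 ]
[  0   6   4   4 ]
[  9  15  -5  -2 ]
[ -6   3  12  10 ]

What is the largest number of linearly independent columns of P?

2

Row reduce to echelon form.
R3 ← R3 + R1: [0, 9, 6, 6]
R4 ← R4 − (2/3)·R1: [0, 7, 14/3, 14/3]
R3 ← R3 − (3/2)·R2: [0, 0, 0, 0]
R4 ← R4 − (7/6)·R2: [0, 0, 0, 0]
Echelon form has 2 nonzero rows, so rank(P) = 2.
The rank gives the maximum number of linearly independent columns: 2.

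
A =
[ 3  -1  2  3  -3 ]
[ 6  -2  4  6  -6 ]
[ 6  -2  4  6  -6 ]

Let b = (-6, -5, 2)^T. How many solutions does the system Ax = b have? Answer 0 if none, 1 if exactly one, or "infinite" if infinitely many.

Row reduce the augmented matrix [A | b].
R2 ← R2 − (2)·R1: [0, 0, 0, 0, 0, 7]
R3 ← R3 − (2)·R1: [0, 0, 0, 0, 0, 14]
R3 ← R3 − (2)·R2: [0, 0, 0, 0, 0, 0]
The echelon form has 2 nonzero rows; the last pivot sits in the augmented column, so rank(A) = 1 but rank([A|b]) = 2.
Since the ranks differ, the system is inconsistent.
It has no solutions.

0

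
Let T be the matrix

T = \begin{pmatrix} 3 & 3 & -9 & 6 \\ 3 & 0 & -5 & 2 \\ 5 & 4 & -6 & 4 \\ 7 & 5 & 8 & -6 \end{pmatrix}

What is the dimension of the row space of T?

4

Row reduce to echelon form.
R2 ← R2 − R1: [0, -3, 4, -4]
R3 ← R3 − (5/3)·R1: [0, -1, 9, -6]
R4 ← R4 − (7/3)·R1: [0, -2, 29, -20]
R3 ← R3 − (1/3)·R2: [0, 0, 23/3, -14/3]
R4 ← R4 − (2/3)·R2: [0, 0, 79/3, -52/3]
R4 ← R4 − (79/23)·R3: [0, 0, 0, -30/23]
Echelon form has 4 nonzero rows, so rank(T) = 4.
The row space has dimension equal to the rank: 4.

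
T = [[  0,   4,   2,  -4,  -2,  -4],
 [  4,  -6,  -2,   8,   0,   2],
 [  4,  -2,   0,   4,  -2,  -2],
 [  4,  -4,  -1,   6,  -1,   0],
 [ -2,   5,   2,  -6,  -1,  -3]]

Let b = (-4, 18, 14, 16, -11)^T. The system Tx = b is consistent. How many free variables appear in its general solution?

Row reduce the augmented matrix [T | b].
Swap R1 ↔ R2
R3 ← R3 − R1: [0, 4, 2, -4, -2, -4, -4]
R4 ← R4 − R1: [0, 2, 1, -2, -1, -2, -2]
R5 ← R5 + (1/2)·R1: [0, 2, 1, -2, -1, -2, -2]
R3 ← R3 − R2: [0, 0, 0, 0, 0, 0, 0]
R4 ← R4 − (1/2)·R2: [0, 0, 0, 0, 0, 0, 0]
R5 ← R5 − (1/2)·R2: [0, 0, 0, 0, 0, 0, 0]
The echelon form has 2 nonzero rows, and every pivot lies in the first 6 columns, so rank(T) = rank([T|b]) = 2.
The system is consistent.
Free variables = (unknowns) − (rank) = 6 − 2 = 4.

4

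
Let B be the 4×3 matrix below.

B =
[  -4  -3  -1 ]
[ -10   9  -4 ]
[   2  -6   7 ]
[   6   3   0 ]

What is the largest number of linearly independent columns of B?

Row reduce to echelon form.
R2 ← R2 − (5/2)·R1: [0, 33/2, -3/2]
R3 ← R3 + (1/2)·R1: [0, -15/2, 13/2]
R4 ← R4 + (3/2)·R1: [0, -3/2, -3/2]
R3 ← R3 + (5/11)·R2: [0, 0, 64/11]
R4 ← R4 + (1/11)·R2: [0, 0, -18/11]
R4 ← R4 + (9/32)·R3: [0, 0, 0]
Echelon form has 3 nonzero rows, so rank(B) = 3.
The rank gives the maximum number of linearly independent columns: 3.

3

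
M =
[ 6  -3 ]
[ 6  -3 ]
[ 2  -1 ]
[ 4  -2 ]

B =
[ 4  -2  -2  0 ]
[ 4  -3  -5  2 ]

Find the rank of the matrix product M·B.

First compute MB:
[[ 12,  -3,   3,  -6],
 [ 12,  -3,   3,  -6],
 [  4,  -1,   1,  -2],
 [  8,  -2,   2,  -4]]
Now row reduce the product.
R2 ← R2 − R1: [0, 0, 0, 0]
R3 ← R3 − (1/3)·R1: [0, 0, 0, 0]
R4 ← R4 − (2/3)·R1: [0, 0, 0, 0]
1 nonzero row, so rank(MB) = 1.

1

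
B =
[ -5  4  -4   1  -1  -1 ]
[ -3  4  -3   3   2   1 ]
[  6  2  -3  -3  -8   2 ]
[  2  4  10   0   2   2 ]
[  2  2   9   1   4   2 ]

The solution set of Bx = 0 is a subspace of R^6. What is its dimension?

Row reduce to echelon form.
R2 ← R2 − (3/5)·R1: [0, 8/5, -3/5, 12/5, 13/5, 8/5]
R3 ← R3 + (6/5)·R1: [0, 34/5, -39/5, -9/5, -46/5, 4/5]
R4 ← R4 + (2/5)·R1: [0, 28/5, 42/5, 2/5, 8/5, 8/5]
R5 ← R5 + (2/5)·R1: [0, 18/5, 37/5, 7/5, 18/5, 8/5]
R3 ← R3 − (17/4)·R2: [0, 0, -21/4, -12, -81/4, -6]
R4 ← R4 − (7/2)·R2: [0, 0, 21/2, -8, -15/2, -4]
R5 ← R5 − (9/4)·R2: [0, 0, 35/4, -4, -9/4, -2]
R4 ← R4 + (2)·R3: [0, 0, 0, -32, -48, -16]
R5 ← R5 + (5/3)·R3: [0, 0, 0, -24, -36, -12]
R5 ← R5 − (3/4)·R4: [0, 0, 0, 0, 0, 0]
4 nonzero rows, so rank(B) = 4.
B has 6 columns; by rank–nullity, nullity = 6 − 4 = 2.

2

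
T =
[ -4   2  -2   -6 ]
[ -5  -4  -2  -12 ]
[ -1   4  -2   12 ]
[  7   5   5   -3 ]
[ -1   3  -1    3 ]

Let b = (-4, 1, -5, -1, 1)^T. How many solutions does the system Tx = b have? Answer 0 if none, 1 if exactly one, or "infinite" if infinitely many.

Row reduce the augmented matrix [T | b].
R2 ← R2 − (5/4)·R1: [0, -13/2, 1/2, -9/2, 6]
R3 ← R3 − (1/4)·R1: [0, 7/2, -3/2, 27/2, -4]
R4 ← R4 + (7/4)·R1: [0, 17/2, 3/2, -27/2, -8]
R5 ← R5 − (1/4)·R1: [0, 5/2, -1/2, 9/2, 2]
R3 ← R3 + (7/13)·R2: [0, 0, -16/13, 144/13, -10/13]
R4 ← R4 + (17/13)·R2: [0, 0, 28/13, -252/13, -2/13]
R5 ← R5 + (5/13)·R2: [0, 0, -4/13, 36/13, 56/13]
R4 ← R4 + (7/4)·R3: [0, 0, 0, 0, -3/2]
R5 ← R5 − (1/4)·R3: [0, 0, 0, 0, 9/2]
R5 ← R5 + (3)·R4: [0, 0, 0, 0, 0]
The echelon form has 4 nonzero rows; the last pivot sits in the augmented column, so rank(T) = 3 but rank([T|b]) = 4.
Since the ranks differ, the system is inconsistent.
It has no solutions.

0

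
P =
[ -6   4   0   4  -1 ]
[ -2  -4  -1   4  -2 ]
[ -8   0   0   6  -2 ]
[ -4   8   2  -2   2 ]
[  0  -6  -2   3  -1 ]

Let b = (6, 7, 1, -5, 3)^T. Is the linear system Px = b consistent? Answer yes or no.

Row reduce the augmented matrix [P | b].
R2 ← R2 − (1/3)·R1: [0, -16/3, -1, 8/3, -5/3, 5]
R3 ← R3 − (4/3)·R1: [0, -16/3, 0, 2/3, -2/3, -7]
R4 ← R4 − (2/3)·R1: [0, 16/3, 2, -14/3, 8/3, -9]
R3 ← R3 − R2: [0, 0, 1, -2, 1, -12]
R4 ← R4 + R2: [0, 0, 1, -2, 1, -4]
R5 ← R5 − (9/8)·R2: [0, 0, -7/8, 0, 7/8, -21/8]
R4 ← R4 − R3: [0, 0, 0, 0, 0, 8]
R5 ← R5 + (7/8)·R3: [0, 0, 0, -7/4, 7/4, -105/8]
Swap R4 ↔ R5
The echelon form has 5 nonzero rows; the last pivot sits in the augmented column, so rank(P) = 4 but rank([P|b]) = 5.
Since the ranks differ, the system is inconsistent.

no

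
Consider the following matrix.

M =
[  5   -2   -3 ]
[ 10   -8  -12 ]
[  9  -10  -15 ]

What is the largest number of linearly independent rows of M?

2

Row reduce to echelon form.
R2 ← R2 − (2)·R1: [0, -4, -6]
R3 ← R3 − (9/5)·R1: [0, -32/5, -48/5]
R3 ← R3 − (8/5)·R2: [0, 0, 0]
Echelon form has 2 nonzero rows, so rank(M) = 2.
The rank gives the maximum number of linearly independent rows: 2.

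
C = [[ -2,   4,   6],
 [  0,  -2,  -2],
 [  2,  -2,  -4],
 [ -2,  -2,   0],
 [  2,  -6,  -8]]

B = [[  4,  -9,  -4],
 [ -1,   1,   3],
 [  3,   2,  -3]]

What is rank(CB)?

First compute CB:
[[  6,  34,   2],
 [ -4,  -6,   0],
 [ -2, -28,  -2],
 [ -6,  16,   2],
 [-10, -40,  -2]]
Now row reduce the product.
R2 ← R2 + (2/3)·R1: [0, 50/3, 4/3]
R3 ← R3 + (1/3)·R1: [0, -50/3, -4/3]
R4 ← R4 + R1: [0, 50, 4]
R5 ← R5 + (5/3)·R1: [0, 50/3, 4/3]
R3 ← R3 + R2: [0, 0, 0]
R4 ← R4 − (3)·R2: [0, 0, 0]
R5 ← R5 − R2: [0, 0, 0]
2 nonzero rows, so rank(CB) = 2.

2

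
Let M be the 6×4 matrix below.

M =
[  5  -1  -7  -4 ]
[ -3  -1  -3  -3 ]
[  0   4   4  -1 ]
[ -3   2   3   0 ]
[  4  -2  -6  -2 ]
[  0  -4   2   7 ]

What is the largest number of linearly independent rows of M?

Row reduce to echelon form.
R2 ← R2 + (3/5)·R1: [0, -8/5, -36/5, -27/5]
R4 ← R4 + (3/5)·R1: [0, 7/5, -6/5, -12/5]
R5 ← R5 − (4/5)·R1: [0, -6/5, -2/5, 6/5]
R3 ← R3 + (5/2)·R2: [0, 0, -14, -29/2]
R4 ← R4 + (7/8)·R2: [0, 0, -15/2, -57/8]
R5 ← R5 − (3/4)·R2: [0, 0, 5, 21/4]
R6 ← R6 − (5/2)·R2: [0, 0, 20, 41/2]
R4 ← R4 − (15/28)·R3: [0, 0, 0, 9/14]
R5 ← R5 + (5/14)·R3: [0, 0, 0, 1/14]
R6 ← R6 + (10/7)·R3: [0, 0, 0, -3/14]
R5 ← R5 − (1/9)·R4: [0, 0, 0, 0]
R6 ← R6 + (1/3)·R4: [0, 0, 0, 0]
Echelon form has 4 nonzero rows, so rank(M) = 4.
The rank gives the maximum number of linearly independent rows: 4.

4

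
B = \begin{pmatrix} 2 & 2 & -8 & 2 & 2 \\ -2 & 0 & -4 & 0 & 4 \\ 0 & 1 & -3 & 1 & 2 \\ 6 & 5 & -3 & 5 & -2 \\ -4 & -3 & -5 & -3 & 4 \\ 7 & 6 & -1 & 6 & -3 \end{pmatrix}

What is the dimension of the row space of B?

Row reduce to echelon form.
R2 ← R2 + R1: [0, 2, -12, 2, 6]
R4 ← R4 − (3)·R1: [0, -1, 21, -1, -8]
R5 ← R5 + (2)·R1: [0, 1, -21, 1, 8]
R6 ← R6 − (7/2)·R1: [0, -1, 27, -1, -10]
R3 ← R3 − (1/2)·R2: [0, 0, 3, 0, -1]
R4 ← R4 + (1/2)·R2: [0, 0, 15, 0, -5]
R5 ← R5 − (1/2)·R2: [0, 0, -15, 0, 5]
R6 ← R6 + (1/2)·R2: [0, 0, 21, 0, -7]
R4 ← R4 − (5)·R3: [0, 0, 0, 0, 0]
R5 ← R5 + (5)·R3: [0, 0, 0, 0, 0]
R6 ← R6 − (7)·R3: [0, 0, 0, 0, 0]
Echelon form has 3 nonzero rows, so rank(B) = 3.
The row space has dimension equal to the rank: 3.

3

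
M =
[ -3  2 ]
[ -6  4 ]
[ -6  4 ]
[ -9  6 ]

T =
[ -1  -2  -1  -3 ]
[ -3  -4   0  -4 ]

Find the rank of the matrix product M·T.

First compute MT:
[[ -3,  -2,   3,   1],
 [ -6,  -4,   6,   2],
 [ -6,  -4,   6,   2],
 [ -9,  -6,   9,   3]]
Now row reduce the product.
R2 ← R2 − (2)·R1: [0, 0, 0, 0]
R3 ← R3 − (2)·R1: [0, 0, 0, 0]
R4 ← R4 − (3)·R1: [0, 0, 0, 0]
1 nonzero row, so rank(MT) = 1.

1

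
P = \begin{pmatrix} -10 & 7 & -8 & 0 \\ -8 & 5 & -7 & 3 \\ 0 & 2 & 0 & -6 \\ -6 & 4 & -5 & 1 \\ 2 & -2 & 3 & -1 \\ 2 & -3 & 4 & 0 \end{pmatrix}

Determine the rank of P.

3

Row reduce to echelon form.
R2 ← R2 − (4/5)·R1: [0, -3/5, -3/5, 3]
R4 ← R4 − (3/5)·R1: [0, -1/5, -1/5, 1]
R5 ← R5 + (1/5)·R1: [0, -3/5, 7/5, -1]
R6 ← R6 + (1/5)·R1: [0, -8/5, 12/5, 0]
R3 ← R3 + (10/3)·R2: [0, 0, -2, 4]
R4 ← R4 − (1/3)·R2: [0, 0, 0, 0]
R5 ← R5 − R2: [0, 0, 2, -4]
R6 ← R6 − (8/3)·R2: [0, 0, 4, -8]
R5 ← R5 + R3: [0, 0, 0, 0]
R6 ← R6 + (2)·R3: [0, 0, 0, 0]
Echelon form has 3 nonzero rows, so rank(P) = 3.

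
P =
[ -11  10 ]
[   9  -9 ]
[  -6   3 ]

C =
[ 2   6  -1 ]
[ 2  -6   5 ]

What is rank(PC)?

2

First compute PC:
[[ -2, -126,  61],
 [  0, 108, -54],
 [ -6, -54,  21]]
Now row reduce the product.
R3 ← R3 − (3)·R1: [0, 324, -162]
R3 ← R3 − (3)·R2: [0, 0, 0]
2 nonzero rows, so rank(PC) = 2.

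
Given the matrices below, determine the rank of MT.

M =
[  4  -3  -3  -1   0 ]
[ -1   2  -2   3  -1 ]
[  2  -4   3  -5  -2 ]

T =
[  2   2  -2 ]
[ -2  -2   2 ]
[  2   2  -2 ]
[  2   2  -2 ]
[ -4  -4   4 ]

First compute MT:
[[  6,   6,  -6],
 [  0,   0,   0],
 [ 16,  16, -16]]
Now row reduce the product.
R3 ← R3 − (8/3)·R1: [0, 0, 0]
1 nonzero row, so rank(MT) = 1.

1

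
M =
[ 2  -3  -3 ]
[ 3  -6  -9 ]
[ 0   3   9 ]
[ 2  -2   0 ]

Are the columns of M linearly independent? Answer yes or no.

no

Row reduce M to echelon form.
R2 ← R2 − (3/2)·R1: [0, -3/2, -9/2]
R4 ← R4 − R1: [0, 1, 3]
R3 ← R3 + (2)·R2: [0, 0, 0]
R4 ← R4 + (2/3)·R2: [0, 0, 0]
2 pivots among 3 columns.
Only 2 < 3 pivot columns, so the columns are linearly dependent.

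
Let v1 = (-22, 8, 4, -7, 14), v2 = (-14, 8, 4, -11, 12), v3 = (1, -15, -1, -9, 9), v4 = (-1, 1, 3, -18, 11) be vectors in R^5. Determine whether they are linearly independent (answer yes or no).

Form the matrix with these vectors as rows and row reduce.
R2 ← R2 − (7/11)·R1: [0, 32/11, 16/11, -72/11, 34/11]
R3 ← R3 + (1/22)·R1: [0, -161/11, -9/11, -205/22, 106/11]
R4 ← R4 − (1/22)·R1: [0, 7/11, 31/11, -389/22, 114/11]
R3 ← R3 + (161/32)·R2: [0, 0, 13/2, -169/4, 403/16]
R4 ← R4 − (7/32)·R2: [0, 0, 5/2, -65/4, 155/16]
R4 ← R4 − (5/13)·R3: [0, 0, 0, 0, 0]
3 nonzero rows, so the 4 vectors span a space of dimension 3.
Since 3 < 4, the vectors are linearly dependent.

no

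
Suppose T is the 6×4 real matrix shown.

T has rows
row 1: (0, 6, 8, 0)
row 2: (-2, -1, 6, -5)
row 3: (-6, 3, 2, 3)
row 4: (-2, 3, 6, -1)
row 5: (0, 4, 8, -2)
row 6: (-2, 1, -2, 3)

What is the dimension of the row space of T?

3

Row reduce to echelon form.
Swap R1 ↔ R2
R3 ← R3 − (3)·R1: [0, 6, -16, 18]
R4 ← R4 − R1: [0, 4, 0, 4]
R6 ← R6 − R1: [0, 2, -8, 8]
R3 ← R3 − R2: [0, 0, -24, 18]
R4 ← R4 − (2/3)·R2: [0, 0, -16/3, 4]
R5 ← R5 − (2/3)·R2: [0, 0, 8/3, -2]
R6 ← R6 − (1/3)·R2: [0, 0, -32/3, 8]
R4 ← R4 − (2/9)·R3: [0, 0, 0, 0]
R5 ← R5 + (1/9)·R3: [0, 0, 0, 0]
R6 ← R6 − (4/9)·R3: [0, 0, 0, 0]
Echelon form has 3 nonzero rows, so rank(T) = 3.
The row space has dimension equal to the rank: 3.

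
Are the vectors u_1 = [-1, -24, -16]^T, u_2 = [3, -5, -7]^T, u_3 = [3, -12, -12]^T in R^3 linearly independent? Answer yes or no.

no

Form the matrix with these vectors as rows and row reduce.
R2 ← R2 + (3)·R1: [0, -77, -55]
R3 ← R3 + (3)·R1: [0, -84, -60]
R3 ← R3 − (12/11)·R2: [0, 0, 0]
2 nonzero rows, so the 3 vectors span a space of dimension 2.
Since 2 < 3, the vectors are linearly dependent.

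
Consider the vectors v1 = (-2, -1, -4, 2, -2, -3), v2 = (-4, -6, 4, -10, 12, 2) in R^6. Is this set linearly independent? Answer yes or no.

yes

Form the matrix with these vectors as rows and row reduce.
R2 ← R2 − (2)·R1: [0, -4, 12, -14, 16, 8]
2 nonzero rows, so the 2 vectors span a space of dimension 2.
Since 2 = 2, the vectors are linearly independent.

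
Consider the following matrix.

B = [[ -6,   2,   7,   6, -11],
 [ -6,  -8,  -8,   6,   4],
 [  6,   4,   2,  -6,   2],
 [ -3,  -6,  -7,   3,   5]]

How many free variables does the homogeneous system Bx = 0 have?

3

Row reduce to echelon form.
R2 ← R2 − R1: [0, -10, -15, 0, 15]
R3 ← R3 + R1: [0, 6, 9, 0, -9]
R4 ← R4 − (1/2)·R1: [0, -7, -21/2, 0, 21/2]
R3 ← R3 + (3/5)·R2: [0, 0, 0, 0, 0]
R4 ← R4 − (7/10)·R2: [0, 0, 0, 0, 0]
2 nonzero rows, so rank(B) = 2.
B has 5 columns; by rank–nullity, nullity = 5 − 2 = 3.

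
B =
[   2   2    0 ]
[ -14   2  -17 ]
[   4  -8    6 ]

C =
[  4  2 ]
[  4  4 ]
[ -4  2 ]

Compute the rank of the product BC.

First compute BC:
[[ 16,  12],
 [ 20, -54],
 [-40, -12]]
Now row reduce the product.
R2 ← R2 − (5/4)·R1: [0, -69]
R3 ← R3 + (5/2)·R1: [0, 18]
R3 ← R3 + (6/23)·R2: [0, 0]
2 nonzero rows, so rank(BC) = 2.

2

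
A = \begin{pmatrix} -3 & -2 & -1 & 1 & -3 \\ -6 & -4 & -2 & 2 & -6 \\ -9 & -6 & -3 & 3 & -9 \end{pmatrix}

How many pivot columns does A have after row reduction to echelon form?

1

Row reduce to echelon form.
R2 ← R2 − (2)·R1: [0, 0, 0, 0, 0]
R3 ← R3 − (3)·R1: [0, 0, 0, 0, 0]
Echelon form has 1 nonzero row, so rank(A) = 1.
Each nonzero row contributes one pivot column: 1 pivot columns.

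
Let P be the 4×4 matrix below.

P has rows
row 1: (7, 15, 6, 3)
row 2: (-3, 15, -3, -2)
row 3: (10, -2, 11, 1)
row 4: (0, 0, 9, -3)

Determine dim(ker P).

Row reduce to echelon form.
R2 ← R2 + (3/7)·R1: [0, 150/7, -3/7, -5/7]
R3 ← R3 − (10/7)·R1: [0, -164/7, 17/7, -23/7]
R3 ← R3 + (82/75)·R2: [0, 0, 49/25, -61/15]
R4 ← R4 − (225/49)·R3: [0, 0, 0, 768/49]
4 nonzero rows, so rank(P) = 4.
P has 4 columns; by rank–nullity, nullity = 4 − 4 = 0.

0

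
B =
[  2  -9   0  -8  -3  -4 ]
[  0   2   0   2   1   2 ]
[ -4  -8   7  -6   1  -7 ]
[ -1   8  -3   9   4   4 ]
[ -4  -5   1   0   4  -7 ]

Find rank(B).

Row reduce to echelon form.
R3 ← R3 + (2)·R1: [0, -26, 7, -22, -5, -15]
R4 ← R4 + (1/2)·R1: [0, 7/2, -3, 5, 5/2, 2]
R5 ← R5 + (2)·R1: [0, -23, 1, -16, -2, -15]
R3 ← R3 + (13)·R2: [0, 0, 7, 4, 8, 11]
R4 ← R4 − (7/4)·R2: [0, 0, -3, 3/2, 3/4, -3/2]
R5 ← R5 + (23/2)·R2: [0, 0, 1, 7, 19/2, 8]
R4 ← R4 + (3/7)·R3: [0, 0, 0, 45/14, 117/28, 45/14]
R5 ← R5 − (1/7)·R3: [0, 0, 0, 45/7, 117/14, 45/7]
R5 ← R5 − (2)·R4: [0, 0, 0, 0, 0, 0]
Echelon form has 4 nonzero rows, so rank(B) = 4.

4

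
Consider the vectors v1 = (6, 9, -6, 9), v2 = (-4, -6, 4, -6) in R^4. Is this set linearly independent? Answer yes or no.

no

Form the matrix with these vectors as rows and row reduce.
R2 ← R2 + (2/3)·R1: [0, 0, 0, 0]
1 nonzero row, so the 2 vectors span a space of dimension 1.
Since 1 < 2, the vectors are linearly dependent.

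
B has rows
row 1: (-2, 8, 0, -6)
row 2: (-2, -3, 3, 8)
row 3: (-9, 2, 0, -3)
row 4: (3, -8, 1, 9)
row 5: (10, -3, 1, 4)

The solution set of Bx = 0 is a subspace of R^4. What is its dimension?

0

Row reduce to echelon form.
R2 ← R2 − R1: [0, -11, 3, 14]
R3 ← R3 − (9/2)·R1: [0, -34, 0, 24]
R4 ← R4 + (3/2)·R1: [0, 4, 1, 0]
R5 ← R5 + (5)·R1: [0, 37, 1, -26]
R3 ← R3 − (34/11)·R2: [0, 0, -102/11, -212/11]
R4 ← R4 + (4/11)·R2: [0, 0, 23/11, 56/11]
R5 ← R5 + (37/11)·R2: [0, 0, 122/11, 232/11]
R4 ← R4 + (23/102)·R3: [0, 0, 0, 38/51]
R5 ← R5 + (61/51)·R3: [0, 0, 0, -100/51]
R5 ← R5 + (50/19)·R4: [0, 0, 0, 0]
4 nonzero rows, so rank(B) = 4.
B has 4 columns; by rank–nullity, nullity = 4 − 4 = 0.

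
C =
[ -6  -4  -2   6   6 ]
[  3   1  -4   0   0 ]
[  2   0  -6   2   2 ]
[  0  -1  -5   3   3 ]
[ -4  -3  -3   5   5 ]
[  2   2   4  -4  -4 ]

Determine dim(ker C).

Row reduce to echelon form.
R2 ← R2 + (1/2)·R1: [0, -1, -5, 3, 3]
R3 ← R3 + (1/3)·R1: [0, -4/3, -20/3, 4, 4]
R5 ← R5 − (2/3)·R1: [0, -1/3, -5/3, 1, 1]
R6 ← R6 + (1/3)·R1: [0, 2/3, 10/3, -2, -2]
R3 ← R3 − (4/3)·R2: [0, 0, 0, 0, 0]
R4 ← R4 − R2: [0, 0, 0, 0, 0]
R5 ← R5 − (1/3)·R2: [0, 0, 0, 0, 0]
R6 ← R6 + (2/3)·R2: [0, 0, 0, 0, 0]
2 nonzero rows, so rank(C) = 2.
C has 5 columns; by rank–nullity, nullity = 5 − 2 = 3.

3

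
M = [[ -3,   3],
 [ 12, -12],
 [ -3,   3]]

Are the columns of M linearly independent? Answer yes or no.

Row reduce M to echelon form.
R2 ← R2 + (4)·R1: [0, 0]
R3 ← R3 − R1: [0, 0]
1 pivot among 2 columns.
Only 1 < 2 pivot columns, so the columns are linearly dependent.

no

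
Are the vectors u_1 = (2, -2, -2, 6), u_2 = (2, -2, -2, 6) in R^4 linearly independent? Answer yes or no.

Form the matrix with these vectors as rows and row reduce.
R2 ← R2 − R1: [0, 0, 0, 0]
1 nonzero row, so the 2 vectors span a space of dimension 1.
Since 1 < 2, the vectors are linearly dependent.

no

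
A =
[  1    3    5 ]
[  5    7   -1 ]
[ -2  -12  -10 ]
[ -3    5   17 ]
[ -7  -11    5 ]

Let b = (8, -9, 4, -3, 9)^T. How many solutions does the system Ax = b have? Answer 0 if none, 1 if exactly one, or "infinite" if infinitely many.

Row reduce the augmented matrix [A | b].
R2 ← R2 − (5)·R1: [0, -8, -26, -49]
R3 ← R3 + (2)·R1: [0, -6, 0, 20]
R4 ← R4 + (3)·R1: [0, 14, 32, 21]
R5 ← R5 + (7)·R1: [0, 10, 40, 65]
R3 ← R3 − (3/4)·R2: [0, 0, 39/2, 227/4]
R4 ← R4 + (7/4)·R2: [0, 0, -27/2, -259/4]
R5 ← R5 + (5/4)·R2: [0, 0, 15/2, 15/4]
R4 ← R4 + (9/13)·R3: [0, 0, 0, -331/13]
R5 ← R5 − (5/13)·R3: [0, 0, 0, -235/13]
R5 ← R5 − (235/331)·R4: [0, 0, 0, 0]
The echelon form has 4 nonzero rows; the last pivot sits in the augmented column, so rank(A) = 3 but rank([A|b]) = 4.
Since the ranks differ, the system is inconsistent.
It has no solutions.

0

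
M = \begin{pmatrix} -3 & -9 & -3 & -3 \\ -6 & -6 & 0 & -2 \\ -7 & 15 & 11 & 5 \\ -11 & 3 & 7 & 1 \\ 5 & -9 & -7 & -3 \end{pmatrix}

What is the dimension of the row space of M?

Row reduce to echelon form.
R2 ← R2 − (2)·R1: [0, 12, 6, 4]
R3 ← R3 − (7/3)·R1: [0, 36, 18, 12]
R4 ← R4 − (11/3)·R1: [0, 36, 18, 12]
R5 ← R5 + (5/3)·R1: [0, -24, -12, -8]
R3 ← R3 − (3)·R2: [0, 0, 0, 0]
R4 ← R4 − (3)·R2: [0, 0, 0, 0]
R5 ← R5 + (2)·R2: [0, 0, 0, 0]
Echelon form has 2 nonzero rows, so rank(M) = 2.
The row space has dimension equal to the rank: 2.

2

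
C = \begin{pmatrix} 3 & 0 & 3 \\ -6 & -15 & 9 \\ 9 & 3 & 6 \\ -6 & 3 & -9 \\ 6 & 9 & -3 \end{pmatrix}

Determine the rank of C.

2

Row reduce to echelon form.
R2 ← R2 + (2)·R1: [0, -15, 15]
R3 ← R3 − (3)·R1: [0, 3, -3]
R4 ← R4 + (2)·R1: [0, 3, -3]
R5 ← R5 − (2)·R1: [0, 9, -9]
R3 ← R3 + (1/5)·R2: [0, 0, 0]
R4 ← R4 + (1/5)·R2: [0, 0, 0]
R5 ← R5 + (3/5)·R2: [0, 0, 0]
Echelon form has 2 nonzero rows, so rank(C) = 2.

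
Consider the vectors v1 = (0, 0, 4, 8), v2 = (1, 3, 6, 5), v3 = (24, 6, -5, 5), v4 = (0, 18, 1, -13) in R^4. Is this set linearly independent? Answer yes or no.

yes

Form the matrix with these vectors as rows and row reduce.
Swap R1 ↔ R2
R3 ← R3 − (24)·R1: [0, -66, -149, -115]
Swap R2 ↔ R3
R4 ← R4 + (3/11)·R2: [0, 0, -436/11, -488/11]
R4 ← R4 + (109/11)·R3: [0, 0, 0, 384/11]
4 nonzero rows, so the 4 vectors span a space of dimension 4.
Since 4 = 4, the vectors are linearly independent.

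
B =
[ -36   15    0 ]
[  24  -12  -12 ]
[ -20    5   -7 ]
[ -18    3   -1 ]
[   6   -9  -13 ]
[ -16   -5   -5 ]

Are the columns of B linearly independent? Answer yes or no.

Row reduce B to echelon form.
R2 ← R2 + (2/3)·R1: [0, -2, -12]
R3 ← R3 − (5/9)·R1: [0, -10/3, -7]
R4 ← R4 − (1/2)·R1: [0, -9/2, -1]
R5 ← R5 + (1/6)·R1: [0, -13/2, -13]
R6 ← R6 − (4/9)·R1: [0, -35/3, -5]
R3 ← R3 − (5/3)·R2: [0, 0, 13]
R4 ← R4 − (9/4)·R2: [0, 0, 26]
R5 ← R5 − (13/4)·R2: [0, 0, 26]
R6 ← R6 − (35/6)·R2: [0, 0, 65]
R4 ← R4 − (2)·R3: [0, 0, 0]
R5 ← R5 − (2)·R3: [0, 0, 0]
R6 ← R6 − (5)·R3: [0, 0, 0]
3 pivots among 3 columns.
Every column is a pivot column, so the columns are linearly independent.

yes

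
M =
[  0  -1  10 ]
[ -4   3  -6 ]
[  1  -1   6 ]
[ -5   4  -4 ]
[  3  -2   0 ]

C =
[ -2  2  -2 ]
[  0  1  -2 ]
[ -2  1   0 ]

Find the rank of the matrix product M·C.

First compute MC:
[[-20,   9,   2],
 [ 20, -11,   2],
 [-14,   7,   0],
 [ 18, -10,   2],
 [ -6,   4,  -2]]
Now row reduce the product.
R2 ← R2 + R1: [0, -2, 4]
R3 ← R3 − (7/10)·R1: [0, 7/10, -7/5]
R4 ← R4 + (9/10)·R1: [0, -19/10, 19/5]
R5 ← R5 − (3/10)·R1: [0, 13/10, -13/5]
R3 ← R3 + (7/20)·R2: [0, 0, 0]
R4 ← R4 − (19/20)·R2: [0, 0, 0]
R5 ← R5 + (13/20)·R2: [0, 0, 0]
2 nonzero rows, so rank(MC) = 2.

2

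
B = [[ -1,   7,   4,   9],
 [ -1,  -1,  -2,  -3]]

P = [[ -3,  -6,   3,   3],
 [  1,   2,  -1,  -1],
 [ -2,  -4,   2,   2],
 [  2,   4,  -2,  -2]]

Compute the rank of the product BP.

1

First compute BP:
[[ 20,  40, -20, -20],
 [  0,   0,   0,   0]]
Now row reduce the product.
1 nonzero row, so rank(BP) = 1.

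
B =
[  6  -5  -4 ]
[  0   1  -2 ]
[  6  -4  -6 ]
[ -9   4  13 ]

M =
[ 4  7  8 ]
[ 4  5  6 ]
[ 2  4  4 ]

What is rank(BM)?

2

First compute BM:
[[ -4,   1,   2],
 [  0,  -3,  -2],
 [ -4,  -2,   0],
 [  6,   9,   4]]
Now row reduce the product.
R3 ← R3 − R1: [0, -3, -2]
R4 ← R4 + (3/2)·R1: [0, 21/2, 7]
R3 ← R3 − R2: [0, 0, 0]
R4 ← R4 + (7/2)·R2: [0, 0, 0]
2 nonzero rows, so rank(BM) = 2.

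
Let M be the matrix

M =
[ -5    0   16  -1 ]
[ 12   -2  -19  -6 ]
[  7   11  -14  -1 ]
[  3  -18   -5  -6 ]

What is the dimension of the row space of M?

4

Row reduce to echelon form.
R2 ← R2 + (12/5)·R1: [0, -2, 97/5, -42/5]
R3 ← R3 + (7/5)·R1: [0, 11, 42/5, -12/5]
R4 ← R4 + (3/5)·R1: [0, -18, 23/5, -33/5]
R3 ← R3 + (11/2)·R2: [0, 0, 1151/10, -243/5]
R4 ← R4 − (9)·R2: [0, 0, -170, 69]
R4 ← R4 + (1700/1151)·R3: [0, 0, 0, -3201/1151]
Echelon form has 4 nonzero rows, so rank(M) = 4.
The row space has dimension equal to the rank: 4.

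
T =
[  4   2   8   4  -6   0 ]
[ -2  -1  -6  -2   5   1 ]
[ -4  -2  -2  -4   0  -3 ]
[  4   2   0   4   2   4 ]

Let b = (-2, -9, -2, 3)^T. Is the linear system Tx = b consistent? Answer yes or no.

Row reduce the augmented matrix [T | b].
R2 ← R2 + (1/2)·R1: [0, 0, -2, 0, 2, 1, -10]
R3 ← R3 + R1: [0, 0, 6, 0, -6, -3, -4]
R4 ← R4 − R1: [0, 0, -8, 0, 8, 4, 5]
R3 ← R3 + (3)·R2: [0, 0, 0, 0, 0, 0, -34]
R4 ← R4 − (4)·R2: [0, 0, 0, 0, 0, 0, 45]
R4 ← R4 + (45/34)·R3: [0, 0, 0, 0, 0, 0, 0]
The echelon form has 3 nonzero rows; the last pivot sits in the augmented column, so rank(T) = 2 but rank([T|b]) = 3.
Since the ranks differ, the system is inconsistent.

no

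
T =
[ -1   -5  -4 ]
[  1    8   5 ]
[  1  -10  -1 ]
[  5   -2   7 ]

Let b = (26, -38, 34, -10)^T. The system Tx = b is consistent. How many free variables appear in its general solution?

0

Row reduce the augmented matrix [T | b].
R2 ← R2 + R1: [0, 3, 1, -12]
R3 ← R3 + R1: [0, -15, -5, 60]
R4 ← R4 + (5)·R1: [0, -27, -13, 120]
R3 ← R3 + (5)·R2: [0, 0, 0, 0]
R4 ← R4 + (9)·R2: [0, 0, -4, 12]
Swap R3 ↔ R4
The echelon form has 3 nonzero rows, and every pivot lies in the first 3 columns, so rank(T) = rank([T|b]) = 3.
The system is consistent.
Free variables = (unknowns) − (rank) = 3 − 3 = 0.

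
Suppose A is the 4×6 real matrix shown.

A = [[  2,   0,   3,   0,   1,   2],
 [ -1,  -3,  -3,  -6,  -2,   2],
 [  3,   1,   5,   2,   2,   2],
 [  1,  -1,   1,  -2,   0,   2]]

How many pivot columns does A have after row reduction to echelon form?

Row reduce to echelon form.
R2 ← R2 + (1/2)·R1: [0, -3, -3/2, -6, -3/2, 3]
R3 ← R3 − (3/2)·R1: [0, 1, 1/2, 2, 1/2, -1]
R4 ← R4 − (1/2)·R1: [0, -1, -1/2, -2, -1/2, 1]
R3 ← R3 + (1/3)·R2: [0, 0, 0, 0, 0, 0]
R4 ← R4 − (1/3)·R2: [0, 0, 0, 0, 0, 0]
Echelon form has 2 nonzero rows, so rank(A) = 2.
Each nonzero row contributes one pivot column: 2 pivot columns.

2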